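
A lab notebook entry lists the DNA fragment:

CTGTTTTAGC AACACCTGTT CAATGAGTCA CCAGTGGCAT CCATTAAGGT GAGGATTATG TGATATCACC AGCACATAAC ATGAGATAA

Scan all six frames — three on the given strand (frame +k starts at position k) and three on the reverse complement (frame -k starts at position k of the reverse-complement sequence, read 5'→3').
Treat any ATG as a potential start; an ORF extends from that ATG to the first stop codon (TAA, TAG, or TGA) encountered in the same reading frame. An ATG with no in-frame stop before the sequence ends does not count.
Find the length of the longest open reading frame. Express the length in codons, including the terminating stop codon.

13

Reverse complement (5'→3'): TTATCTCATGTTATGTGCTGGTGATATCACATAATCCTCACCTTAATGGATGCCACTGGTGACTCATTGAACAGGTGTTGCTAAAACAG
Frame +1: CTG TTT TAG CAA CAC CTG TTC AAT GAG TCA CCA GTG GCA TCC ATT AAG GTG AGG ATT ATG TGA TAT CAC CAG CAC ATA ACA TGA GAT — ATG at 58, stop TGA at 61 → 6 nt.
Frame +2: TGT TTT AGC AAC ACC TGT TCA ATG AGT CAC CAG TGG CAT CCA TTA AGG TGA GGA TTA TGT GAT ATC ACC AGC ACA TAA CAT GAG ATA — ATG at 23, stop TGA at 50 → 30 nt.
Frame +3: GTT TTA GCA ACA CCT GTT CAA TGA GTC ACC AGT GGC ATC CAT TAA GGT GAG GAT TAT GTG ATA TCA CCA GCA CAT AAC ATG AGA TAA — ATG at 81, stop TAA at 87 → 9 nt.
Frame -1: TTA TCT CAT GTT ATG TGC TGG TGA TAT CAC ATA ATC CTC ACC TTA ATG GAT GCC ACT GGT GAC TCA TTG AAC AGG TGT TGC TAA AAC — ATG at 13, stop TGA at 22 → 12 nt; ATG at 46, stop TAA at 82 → 39 nt.
Frame -2: TAT CTC ATG TTA TGT GCT GGT GAT ATC ACA TAA TCC TCA CCT TAA TGG ATG CCA CTG GTG ACT CAT TGA ACA GGT GTT GCT AAA ACA — ATG at 8, stop TAA at 32 → 27 nt; ATG at 50, stop TGA at 68 → 21 nt.
Frame -3: ATC TCA TGT TAT GTG CTG GTG ATA TCA CAT AAT CCT CAC CTT AAT GGA TGC CAC TGG TGA CTC ATT GAA CAG GTG TTG CTA AAA CAG — no ATG→stop ORF.
Longest: frame -1, positions 46–84, 39 nt = 13 codons = 12 aa. → 13 codons.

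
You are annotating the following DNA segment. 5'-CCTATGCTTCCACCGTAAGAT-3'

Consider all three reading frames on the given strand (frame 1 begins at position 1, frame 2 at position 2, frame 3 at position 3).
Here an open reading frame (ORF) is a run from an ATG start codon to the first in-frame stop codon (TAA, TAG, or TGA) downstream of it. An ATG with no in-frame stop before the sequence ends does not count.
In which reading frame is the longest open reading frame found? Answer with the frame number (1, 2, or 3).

Frame 1: CCT ATG CTT CCA CCG TAA GAT — ATG at 4, stop TAA at 16 → 15 nt.
Frame 2: CTA TGC TTC CAC CGT AAG — no ATG→stop ORF.
Frame 3: TAT GCT TCC ACC GTA AGA — no ATG→stop ORF.
Longest ORF is 15 nt in frame 1 (positions 4–18).

1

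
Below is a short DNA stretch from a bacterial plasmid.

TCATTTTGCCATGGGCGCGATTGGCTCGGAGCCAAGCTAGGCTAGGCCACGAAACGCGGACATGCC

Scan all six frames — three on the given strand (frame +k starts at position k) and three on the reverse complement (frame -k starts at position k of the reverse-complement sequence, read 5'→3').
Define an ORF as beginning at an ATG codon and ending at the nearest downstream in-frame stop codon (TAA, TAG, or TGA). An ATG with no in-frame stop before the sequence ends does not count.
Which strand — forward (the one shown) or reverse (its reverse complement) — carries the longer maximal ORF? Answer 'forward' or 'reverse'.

Reverse complement (5'→3'): GGCATGTCCGCGTTTCGTGGCCTAGCCTAGCTTGGCTCCGAGCCAATCGCGCCCATGGCAAAATGA
Frame +1: TCA TTT TGC CAT GGG CGC GAT TGG CTC GGA GCC AAG CTA GGC TAG GCC ACG AAA CGC GGA CAT GCC — no ATG→stop ORF.
Frame +2: CAT TTT GCC ATG GGC GCG ATT GGC TCG GAG CCA AGC TAG GCT AGG CCA CGA AAC GCG GAC ATG — ATG at 11, stop TAG at 38 → 30 nt.
Frame +3: ATT TTG CCA TGG GCG CGA TTG GCT CGG AGC CAA GCT AGG CTA GGC CAC GAA ACG CGG ACA TGC — no ATG→stop ORF.
Frame -1: GGC ATG TCC GCG TTT CGT GGC CTA GCC TAG CTT GGC TCC GAG CCA ATC GCG CCC ATG GCA AAA TGA — ATG at 4, stop TAG at 28 → 27 nt; ATG at 55, stop TGA at 64 → 12 nt.
Frame -2: GCA TGT CCG CGT TTC GTG GCC TAG CCT AGC TTG GCT CCG AGC CAA TCG CGC CCA TGG CAA AAT — no ATG→stop ORF.
Frame -3: CAT GTC CGC GTT TCG TGG CCT AGC CTA GCT TGG CTC CGA GCC AAT CGC GCC CAT GGC AAA ATG — no ATG→stop ORF.
Forward-strand max 30 nt; reverse-strand max 27 nt. The forward strand has the longer ORF.

forward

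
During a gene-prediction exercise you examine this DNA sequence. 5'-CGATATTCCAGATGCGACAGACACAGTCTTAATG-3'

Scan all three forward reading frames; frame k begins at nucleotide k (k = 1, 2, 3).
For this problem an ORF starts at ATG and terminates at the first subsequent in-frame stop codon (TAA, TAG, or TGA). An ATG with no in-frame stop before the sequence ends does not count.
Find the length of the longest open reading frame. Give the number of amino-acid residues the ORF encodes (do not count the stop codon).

6

Frame 1: CGA TAT TCC AGA TGC GAC AGA CAC AGT CTT AAT — no ATG→stop ORF.
Frame 2: GAT ATT CCA GAT GCG ACA GAC ACA GTC TTA ATG — no ATG→stop ORF.
Frame 3: ATA TTC CAG ATG CGA CAG ACA CAG TCT TAA — ATG at 12, stop TAA at 30 → 21 nt.
Longest: frame 3, positions 12–32, 21 nt = 7 codons = 6 aa. → 6 amino acids.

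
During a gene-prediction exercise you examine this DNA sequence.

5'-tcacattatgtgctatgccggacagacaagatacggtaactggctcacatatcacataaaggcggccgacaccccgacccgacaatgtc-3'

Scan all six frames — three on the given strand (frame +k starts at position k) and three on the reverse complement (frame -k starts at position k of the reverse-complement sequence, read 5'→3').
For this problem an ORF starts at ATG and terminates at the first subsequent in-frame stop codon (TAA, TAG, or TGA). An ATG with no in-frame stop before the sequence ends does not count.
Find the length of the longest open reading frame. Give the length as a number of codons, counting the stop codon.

15

Reverse complement (5'→3'): GACATTGTCGGGTCGGGGTGTCGGCCGCCTTTATGTGATATGTGAGCCAGTTACCGTATCTTGTCTGTCCGGCATAGCACATAATGTGA
Frame +1: TCA CAT TAT GTG CTA TGC CGG ACA GAC AAG ATA CGG TAA CTG GCT CAC ATA TCA CAT AAA GGC GGC CGA CAC CCC GAC CCG ACA ATG — no ATG→stop ORF.
Frame +2: CAC ATT ATG TGC TAT GCC GGA CAG ACA AGA TAC GGT AAC TGG CTC ACA TAT CAC ATA AAG GCG GCC GAC ACC CCG ACC CGA CAA TGT — no ATG→stop ORF.
Frame +3: ACA TTA TGT GCT ATG CCG GAC AGA CAA GAT ACG GTA ACT GGC TCA CAT ATC ACA TAA AGG CGG CCG ACA CCC CGA CCC GAC AAT GTC — ATG at 15, stop TAA at 57 → 45 nt.
Frame -1: GAC ATT GTC GGG TCG GGG TGT CGG CCG CCT TTA TGT GAT ATG TGA GCC AGT TAC CGT ATC TTG TCT GTC CGG CAT AGC ACA TAA TGT — ATG at 40, stop TGA at 43 → 6 nt.
Frame -2: ACA TTG TCG GGT CGG GGT GTC GGC CGC CTT TAT GTG ATA TGT GAG CCA GTT ACC GTA TCT TGT CTG TCC GGC ATA GCA CAT AAT GTG — no ATG→stop ORF.
Frame -3: CAT TGT CGG GTC GGG GTG TCG GCC GCC TTT ATG TGA TAT GTG AGC CAG TTA CCG TAT CTT GTC TGT CCG GCA TAG CAC ATA ATG TGA — ATG at 33, stop TGA at 36 → 6 nt; ATG at 84, stop TGA at 87 → 6 nt.
Longest: frame +3, positions 15–59, 45 nt = 15 codons = 14 aa. → 15 codons.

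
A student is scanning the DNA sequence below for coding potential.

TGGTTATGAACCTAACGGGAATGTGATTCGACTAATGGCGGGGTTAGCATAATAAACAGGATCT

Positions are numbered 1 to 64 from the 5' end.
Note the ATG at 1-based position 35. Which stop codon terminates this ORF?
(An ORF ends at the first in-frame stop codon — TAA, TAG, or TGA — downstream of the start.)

TAA

Codons from position 35: ATG (35–37), GCG (38–40), GGG (41–43), TTA (44–46), GCA (47–49), TAA (50–52).
The first in-frame stop codon is TAA.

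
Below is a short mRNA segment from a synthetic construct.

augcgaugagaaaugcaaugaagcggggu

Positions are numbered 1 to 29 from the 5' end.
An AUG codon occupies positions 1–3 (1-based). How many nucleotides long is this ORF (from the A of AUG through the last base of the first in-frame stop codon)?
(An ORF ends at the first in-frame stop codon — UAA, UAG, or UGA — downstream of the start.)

9

Codons from position 1: AUG (1–3), CGA (4–6), UGA (7–9).
UGA is the first in-frame stop; ORF spans 1–9, 9 nucleotides.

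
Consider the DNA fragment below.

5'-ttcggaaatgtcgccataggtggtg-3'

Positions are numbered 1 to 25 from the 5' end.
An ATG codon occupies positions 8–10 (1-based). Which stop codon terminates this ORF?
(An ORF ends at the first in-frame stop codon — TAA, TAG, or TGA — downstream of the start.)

TAG

Codons from position 8: ATG (8–10), TCG (11–13), CCA (14–16), TAG (17–19).
The first in-frame stop codon is TAG.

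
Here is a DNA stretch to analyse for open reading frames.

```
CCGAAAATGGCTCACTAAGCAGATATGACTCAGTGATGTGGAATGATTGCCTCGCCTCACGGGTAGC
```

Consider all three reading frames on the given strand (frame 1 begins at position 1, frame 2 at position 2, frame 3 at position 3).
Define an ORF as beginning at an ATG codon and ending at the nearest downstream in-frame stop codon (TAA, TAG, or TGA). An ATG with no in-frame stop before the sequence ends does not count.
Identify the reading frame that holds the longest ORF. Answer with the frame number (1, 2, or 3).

Frame 1: CCG AAA ATG GCT CAC TAA GCA GAT ATG ACT CAG TGA TGT GGA ATG ATT GCC TCG CCT CAC GGG TAG — ATG at 7, stop TAA at 16 → 12 nt; ATG at 25, stop TGA at 34 → 12 nt; ATG at 43, stop TAG at 64 → 24 nt.
Frame 2: CGA AAA TGG CTC ACT AAG CAG ATA TGA CTC AGT GAT GTG GAA TGA TTG CCT CGC CTC ACG GGT AGC — no ATG→stop ORF.
Frame 3: GAA AAT GGC TCA CTA AGC AGA TAT GAC TCA GTG ATG TGG AAT GAT TGC CTC GCC TCA CGG GTA — no ATG→stop ORF.
Longest ORF is 24 nt in frame 1 (positions 43–66).

1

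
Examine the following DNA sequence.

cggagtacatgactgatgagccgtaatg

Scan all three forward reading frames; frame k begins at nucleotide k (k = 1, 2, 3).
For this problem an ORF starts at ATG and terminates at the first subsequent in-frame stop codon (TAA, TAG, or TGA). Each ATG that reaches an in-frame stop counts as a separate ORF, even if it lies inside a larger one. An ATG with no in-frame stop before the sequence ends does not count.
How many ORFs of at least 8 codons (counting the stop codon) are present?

Frame 1: CGG AGT ACA TGA CTG ATG AGC CGT AAT — no ATG→stop ORF.
Frame 2: GGA GTA CAT GAC TGA TGA GCC GTA ATG — no ATG→stop ORF.
Frame 3: GAG TAC ATG ACT GAT GAG CCG TAA — ATG at 9, stop TAA at 24 → 18 nt.
No ORF reaches 8 codons. Count = 0.

0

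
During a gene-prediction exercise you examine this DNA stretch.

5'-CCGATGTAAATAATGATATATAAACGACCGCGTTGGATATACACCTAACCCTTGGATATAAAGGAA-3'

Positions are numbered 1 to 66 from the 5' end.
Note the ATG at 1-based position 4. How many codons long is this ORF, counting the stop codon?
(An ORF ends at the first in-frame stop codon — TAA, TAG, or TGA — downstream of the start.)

2

Codons from position 4: ATG (4–6), TAA (7–9).
TAA is the first in-frame stop; that's 2 codons including the stop.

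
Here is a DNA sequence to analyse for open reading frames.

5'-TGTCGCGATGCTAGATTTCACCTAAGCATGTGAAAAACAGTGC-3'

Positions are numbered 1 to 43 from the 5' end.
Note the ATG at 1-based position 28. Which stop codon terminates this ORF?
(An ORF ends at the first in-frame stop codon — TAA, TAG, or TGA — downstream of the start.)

Codons from position 28: ATG (28–30), TGA (31–33).
The first in-frame stop codon is TGA.

TGA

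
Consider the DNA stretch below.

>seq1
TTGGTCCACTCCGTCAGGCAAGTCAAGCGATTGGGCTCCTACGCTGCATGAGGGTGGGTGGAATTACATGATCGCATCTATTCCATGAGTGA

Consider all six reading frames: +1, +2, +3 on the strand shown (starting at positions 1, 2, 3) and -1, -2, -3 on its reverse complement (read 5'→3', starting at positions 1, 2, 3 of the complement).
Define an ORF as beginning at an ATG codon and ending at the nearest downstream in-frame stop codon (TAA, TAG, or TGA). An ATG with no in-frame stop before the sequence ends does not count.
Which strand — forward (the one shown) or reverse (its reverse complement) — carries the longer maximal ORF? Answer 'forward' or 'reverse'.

reverse

Reverse complement (5'→3'): TCACTCATGGAATAGATGCGATCATGTAATTCCACCCACCCTCATGCAGCGTAGGAGCCCAATCGCTTGACTTGCCTGACGGAGTGGACCAA
Frame +1: TTG GTC CAC TCC GTC AGG CAA GTC AAG CGA TTG GGC TCC TAC GCT GCA TGA GGG TGG GTG GAA TTA CAT GAT CGC ATC TAT TCC ATG AGT — no ATG→stop ORF.
Frame +2: TGG TCC ACT CCG TCA GGC AAG TCA AGC GAT TGG GCT CCT ACG CTG CAT GAG GGT GGG TGG AAT TAC ATG ATC GCA TCT ATT CCA TGA GTG — ATG at 68, stop TGA at 86 → 21 nt.
Frame +3: GGT CCA CTC CGT CAG GCA AGT CAA GCG ATT GGG CTC CTA CGC TGC ATG AGG GTG GGT GGA ATT ACA TGA TCG CAT CTA TTC CAT GAG TGA — ATG at 48, stop TGA at 69 → 24 nt.
Frame -1: TCA CTC ATG GAA TAG ATG CGA TCA TGT AAT TCC ACC CAC CCT CAT GCA GCG TAG GAG CCC AAT CGC TTG ACT TGC CTG ACG GAG TGG ACC — ATG at 7, stop TAG at 13 → 9 nt; ATG at 16, stop TAG at 52 → 39 nt.
Frame -2: CAC TCA TGG AAT AGA TGC GAT CAT GTA ATT CCA CCC ACC CTC ATG CAG CGT AGG AGC CCA ATC GCT TGA CTT GCC TGA CGG AGT GGA CCA — ATG at 44, stop TGA at 68 → 27 nt.
Frame -3: ACT CAT GGA ATA GAT GCG ATC ATG TAA TTC CAC CCA CCC TCA TGC AGC GTA GGA GCC CAA TCG CTT GAC TTG CCT GAC GGA GTG GAC CAA — ATG at 24, stop TAA at 27 → 6 nt.
Forward-strand max 24 nt; reverse-strand max 39 nt. The reverse strand has the longer ORF.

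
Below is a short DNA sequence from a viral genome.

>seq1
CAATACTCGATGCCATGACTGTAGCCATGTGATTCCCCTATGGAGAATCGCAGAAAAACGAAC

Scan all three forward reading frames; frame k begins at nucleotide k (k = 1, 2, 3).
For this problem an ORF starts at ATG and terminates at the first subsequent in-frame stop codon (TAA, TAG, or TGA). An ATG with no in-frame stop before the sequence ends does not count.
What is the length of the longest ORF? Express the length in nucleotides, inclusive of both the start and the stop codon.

Frame 1: CAA TAC TCG ATG CCA TGA CTG TAG CCA TGT GAT TCC CCT ATG GAG AAT CGC AGA AAA ACG AAC — ATG at 10, stop TGA at 16 → 9 nt.
Frame 2: AAT ACT CGA TGC CAT GAC TGT AGC CAT GTG ATT CCC CTA TGG AGA ATC GCA GAA AAA CGA — no ATG→stop ORF.
Frame 3: ATA CTC GAT GCC ATG ACT GTA GCC ATG TGA TTC CCC TAT GGA GAA TCG CAG AAA AAC GAA — ATG at 15, stop TGA at 30 → 18 nt; ATG at 27, stop TGA at 30 → 6 nt.
Longest: frame 3, positions 15–32, 18 nt = 6 codons = 5 aa. → 18 nucleotides.

18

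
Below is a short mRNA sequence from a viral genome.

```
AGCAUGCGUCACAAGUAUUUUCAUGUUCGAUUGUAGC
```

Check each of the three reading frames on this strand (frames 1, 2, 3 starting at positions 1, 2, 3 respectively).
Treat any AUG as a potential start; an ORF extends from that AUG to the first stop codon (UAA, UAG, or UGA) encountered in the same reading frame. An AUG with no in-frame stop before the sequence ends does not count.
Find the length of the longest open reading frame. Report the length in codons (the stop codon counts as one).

Frame 1: AGC AUG CGU CAC AAG UAU UUU CAU GUU CGA UUG UAG — AUG at 4, stop UAG at 34 → 33 nt.
Frame 2: GCA UGC GUC ACA AGU AUU UUC AUG UUC GAU UGU AGC — no AUG→stop ORF.
Frame 3: CAU GCG UCA CAA GUA UUU UCA UGU UCG AUU GUA — no AUG→stop ORF.
Longest: frame 1, positions 4–36, 33 nt = 11 codons = 10 aa. → 11 codons.

11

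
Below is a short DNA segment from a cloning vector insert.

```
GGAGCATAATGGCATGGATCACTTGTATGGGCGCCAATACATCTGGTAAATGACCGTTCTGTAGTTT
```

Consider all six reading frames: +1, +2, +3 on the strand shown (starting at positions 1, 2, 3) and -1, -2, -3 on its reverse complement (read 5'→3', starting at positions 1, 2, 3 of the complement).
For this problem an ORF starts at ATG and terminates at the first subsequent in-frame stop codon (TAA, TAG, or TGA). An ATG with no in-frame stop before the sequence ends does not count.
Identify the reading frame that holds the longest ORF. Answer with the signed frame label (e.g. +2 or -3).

+3

Reverse complement (5'→3'): AAACTACAGAACGGTCATTTACCAGATGTATTGGCGCCCATACAAGTGATCCATGCCATTATGCTCC
Frame +1: GGA GCA TAA TGG CAT GGA TCA CTT GTA TGG GCG CCA ATA CAT CTG GTA AAT GAC CGT TCT GTA GTT — no ATG→stop ORF.
Frame +2: GAG CAT AAT GGC ATG GAT CAC TTG TAT GGG CGC CAA TAC ATC TGG TAA ATG ACC GTT CTG TAG TTT — ATG at 14, stop TAA at 47 → 36 nt; ATG at 50, stop TAG at 62 → 15 nt.
Frame +3: AGC ATA ATG GCA TGG ATC ACT TGT ATG GGC GCC AAT ACA TCT GGT AAA TGA CCG TTC TGT AGT — ATG at 9, stop TGA at 51 → 45 nt; ATG at 27, stop TGA at 51 → 27 nt.
Frame -1: AAA CTA CAG AAC GGT CAT TTA CCA GAT GTA TTG GCG CCC ATA CAA GTG ATC CAT GCC ATT ATG CTC — no ATG→stop ORF.
Frame -2: AAC TAC AGA ACG GTC ATT TAC CAG ATG TAT TGG CGC CCA TAC AAG TGA TCC ATG CCA TTA TGC TCC — ATG at 26, stop TGA at 47 → 24 nt.
Frame -3: ACT ACA GAA CGG TCA TTT ACC AGA TGT ATT GGC GCC CAT ACA AGT GAT CCA TGC CAT TAT GCT — no ATG→stop ORF.
Longest ORF is 45 nt in frame +3 (positions 9–53).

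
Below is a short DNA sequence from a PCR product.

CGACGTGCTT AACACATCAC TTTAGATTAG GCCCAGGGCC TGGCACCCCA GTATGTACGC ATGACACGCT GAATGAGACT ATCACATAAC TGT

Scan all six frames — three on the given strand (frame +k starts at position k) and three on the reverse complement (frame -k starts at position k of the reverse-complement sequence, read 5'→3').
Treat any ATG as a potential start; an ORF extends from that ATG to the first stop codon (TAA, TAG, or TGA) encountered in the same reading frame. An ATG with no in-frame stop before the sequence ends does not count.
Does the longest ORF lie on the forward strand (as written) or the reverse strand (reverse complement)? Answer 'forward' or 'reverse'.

Reverse complement (5'→3'): ACAGTTATGTGATAGTCTCATTCAGCGTGTCATGCGTACATACTGGGGTGCCAGGCCCTGGGCCTAATCTAAAGTGATGTGTTAAGCACGTCG
Frame +1: CGA CGT GCT TAA CAC ATC ACT TTA GAT TAG GCC CAG GGC CTG GCA CCC CAG TAT GTA CGC ATG ACA CGC TGA ATG AGA CTA TCA CAT AAC TGT — ATG at 61, stop TGA at 70 → 12 nt.
Frame +2: GAC GTG CTT AAC ACA TCA CTT TAG ATT AGG CCC AGG GCC TGG CAC CCC AGT ATG TAC GCA TGA CAC GCT GAA TGA GAC TAT CAC ATA ACT — ATG at 53, stop TGA at 62 → 12 nt.
Frame +3: ACG TGC TTA ACA CAT CAC TTT AGA TTA GGC CCA GGG CCT GGC ACC CCA GTA TGT ACG CAT GAC ACG CTG AAT GAG ACT ATC ACA TAA CTG — no ATG→stop ORF.
Frame -1: ACA GTT ATG TGA TAG TCT CAT TCA GCG TGT CAT GCG TAC ATA CTG GGG TGC CAG GCC CTG GGC CTA ATC TAA AGT GAT GTG TTA AGC ACG TCG — ATG at 7, stop TGA at 10 → 6 nt.
Frame -2: CAG TTA TGT GAT AGT CTC ATT CAG CGT GTC ATG CGT ACA TAC TGG GGT GCC AGG CCC TGG GCC TAA TCT AAA GTG ATG TGT TAA GCA CGT — ATG at 32, stop TAA at 65 → 36 nt; ATG at 77, stop TAA at 83 → 9 nt.
Frame -3: AGT TAT GTG ATA GTC TCA TTC AGC GTG TCA TGC GTA CAT ACT GGG GTG CCA GGC CCT GGG CCT AAT CTA AAG TGA TGT GTT AAG CAC GTC — no ATG→stop ORF.
Forward-strand max 12 nt; reverse-strand max 36 nt. The reverse strand has the longer ORF.

reverse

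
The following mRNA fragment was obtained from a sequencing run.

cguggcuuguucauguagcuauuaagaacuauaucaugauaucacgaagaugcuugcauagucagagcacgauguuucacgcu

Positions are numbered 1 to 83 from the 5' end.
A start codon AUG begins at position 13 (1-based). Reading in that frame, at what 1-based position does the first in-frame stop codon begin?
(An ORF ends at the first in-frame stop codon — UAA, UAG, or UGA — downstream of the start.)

Codons from position 13: AUG (13–15), UAG (16–18).
UAG is a stop codon; it begins at position 16.

16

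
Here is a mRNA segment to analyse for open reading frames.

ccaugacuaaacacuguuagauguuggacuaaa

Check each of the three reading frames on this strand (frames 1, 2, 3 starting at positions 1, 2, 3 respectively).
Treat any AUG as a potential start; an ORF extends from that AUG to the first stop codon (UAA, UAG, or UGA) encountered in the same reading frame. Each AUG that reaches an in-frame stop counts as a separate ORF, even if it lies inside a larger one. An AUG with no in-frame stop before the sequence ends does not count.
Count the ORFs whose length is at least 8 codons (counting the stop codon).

0

Frame 1: CCA UGA CUA AAC ACU GUU AGA UGU UGG ACU AAA — no AUG→stop ORF.
Frame 2: CAU GAC UAA ACA CUG UUA GAU GUU GGA CUA — no AUG→stop ORF.
Frame 3: AUG ACU AAA CAC UGU UAG AUG UUG GAC UAA — AUG at 3, stop UAG at 18 → 18 nt; AUG at 21, stop UAA at 30 → 12 nt.
No ORF reaches 8 codons. Count = 0.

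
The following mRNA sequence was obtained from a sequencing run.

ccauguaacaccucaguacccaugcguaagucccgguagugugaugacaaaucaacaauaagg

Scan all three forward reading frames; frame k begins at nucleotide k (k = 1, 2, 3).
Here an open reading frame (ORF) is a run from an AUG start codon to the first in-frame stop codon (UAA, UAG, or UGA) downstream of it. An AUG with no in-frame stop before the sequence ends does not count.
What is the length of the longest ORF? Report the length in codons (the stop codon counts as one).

6

Frame 1: CCA UGU AAC ACC UCA GUA CCC AUG CGU AAG UCC CGG UAG UGU GAU GAC AAA UCA ACA AUA AGG — AUG at 22, stop UAG at 37 → 18 nt.
Frame 2: CAU GUA ACA CCU CAG UAC CCA UGC GUA AGU CCC GGU AGU GUG AUG ACA AAU CAA CAA UAA — AUG at 44, stop UAA at 59 → 18 nt.
Frame 3: AUG UAA CAC CUC AGU ACC CAU GCG UAA GUC CCG GUA GUG UGA UGA CAA AUC AAC AAU AAG — AUG at 3, stop UAA at 6 → 6 nt.
Longest: frame 1, positions 22–39, 18 nt = 6 codons = 5 aa. → 6 codons.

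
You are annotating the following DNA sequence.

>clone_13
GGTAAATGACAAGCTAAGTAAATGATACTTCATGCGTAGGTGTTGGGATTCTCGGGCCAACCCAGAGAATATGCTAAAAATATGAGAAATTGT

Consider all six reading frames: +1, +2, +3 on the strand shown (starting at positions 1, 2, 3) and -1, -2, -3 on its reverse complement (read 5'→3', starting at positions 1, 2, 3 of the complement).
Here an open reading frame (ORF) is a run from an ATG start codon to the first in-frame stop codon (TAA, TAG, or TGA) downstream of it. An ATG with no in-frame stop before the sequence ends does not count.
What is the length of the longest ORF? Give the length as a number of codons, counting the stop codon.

18

Reverse complement (5'→3'): ACAATTTCTCATATTTTTAGCATATTCTCTGGGTTGGCCCGAGAATCCCAACACCTACGCATGAAGTATCATTTACTTAGCTTGTCATTTACC
Frame +1: GGT AAA TGA CAA GCT AAG TAA ATG ATA CTT CAT GCG TAG GTG TTG GGA TTC TCG GGC CAA CCC AGA GAA TAT GCT AAA AAT ATG AGA AAT TGT — ATG at 22, stop TAG at 37 → 18 nt.
Frame +2: GTA AAT GAC AAG CTA AGT AAA TGA TAC TTC ATG CGT AGG TGT TGG GAT TCT CGG GCC AAC CCA GAG AAT ATG CTA AAA ATA TGA GAA ATT — ATG at 32, stop TGA at 83 → 54 nt; ATG at 71, stop TGA at 83 → 15 nt.
Frame +3: TAA ATG ACA AGC TAA GTA AAT GAT ACT TCA TGC GTA GGT GTT GGG ATT CTC GGG CCA ACC CAG AGA ATA TGC TAA AAA TAT GAG AAA TTG — ATG at 6, stop TAA at 15 → 12 nt.
Frame -1: ACA ATT TCT CAT ATT TTT AGC ATA TTC TCT GGG TTG GCC CGA GAA TCC CAA CAC CTA CGC ATG AAG TAT CAT TTA CTT AGC TTG TCA TTT ACC — no ATG→stop ORF.
Frame -2: CAA TTT CTC ATA TTT TTA GCA TAT TCT CTG GGT TGG CCC GAG AAT CCC AAC ACC TAC GCA TGA AGT ATC ATT TAC TTA GCT TGT CAT TTA — no ATG→stop ORF.
Frame -3: AAT TTC TCA TAT TTT TAG CAT ATT CTC TGG GTT GGC CCG AGA ATC CCA ACA CCT ACG CAT GAA GTA TCA TTT ACT TAG CTT GTC ATT TAC — no ATG→stop ORF.
Longest: frame +2, positions 32–85, 54 nt = 18 codons = 17 aa. → 18 codons.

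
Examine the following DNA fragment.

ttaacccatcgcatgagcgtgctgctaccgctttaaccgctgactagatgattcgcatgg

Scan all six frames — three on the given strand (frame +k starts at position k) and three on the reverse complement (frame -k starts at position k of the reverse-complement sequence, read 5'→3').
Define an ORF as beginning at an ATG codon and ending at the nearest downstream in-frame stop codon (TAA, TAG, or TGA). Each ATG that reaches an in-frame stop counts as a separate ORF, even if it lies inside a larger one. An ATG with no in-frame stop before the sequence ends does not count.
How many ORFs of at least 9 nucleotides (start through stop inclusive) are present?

Reverse complement (5'→3'): CCATGCGAATCATCTAGTCAGCGGTTAAAGCGGTAGCAGCACGCTCATGCGATGGGTTAA
Frame +1: TTA ACC CAT CGC ATG AGC GTG CTG CTA CCG CTT TAA CCG CTG ACT AGA TGA TTC GCA TGG — ATG at 13, stop TAA at 34 → 24 nt.
Frame +2: TAA CCC ATC GCA TGA GCG TGC TGC TAC CGC TTT AAC CGC TGA CTA GAT GAT TCG CAT — no ATG→stop ORF.
Frame +3: AAC CCA TCG CAT GAG CGT GCT GCT ACC GCT TTA ACC GCT GAC TAG ATG ATT CGC ATG — no ATG→stop ORF.
Frame -1: CCA TGC GAA TCA TCT AGT CAG CGG TTA AAG CGG TAG CAG CAC GCT CAT GCG ATG GGT TAA — ATG at 52, stop TAA at 58 → 9 nt.
Frame -2: CAT GCG AAT CAT CTA GTC AGC GGT TAA AGC GGT AGC AGC ACG CTC ATG CGA TGG GTT — no ATG→stop ORF.
Frame -3: ATG CGA ATC ATC TAG TCA GCG GTT AAA GCG GTA GCA GCA CGC TCA TGC GAT GGG TTA — ATG at 3, stop TAG at 15 → 15 nt.
ORFs ≥ 9 nucleotides: frame +1 13–36 (24 nucleotides), frame -1 52–60 (9 nucleotides), frame -3 3–17 (15 nucleotides). Count = 3.

3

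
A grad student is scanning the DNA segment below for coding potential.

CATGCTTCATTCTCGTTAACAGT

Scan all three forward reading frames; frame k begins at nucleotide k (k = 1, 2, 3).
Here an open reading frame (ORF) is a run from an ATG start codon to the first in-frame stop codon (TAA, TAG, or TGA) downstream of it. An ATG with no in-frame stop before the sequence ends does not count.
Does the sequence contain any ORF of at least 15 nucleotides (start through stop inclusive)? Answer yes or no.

yes

Frame 1: CAT GCT TCA TTC TCG TTA ACA — no ATG→stop ORF.
Frame 2: ATG CTT CAT TCT CGT TAA CAG — ATG at 2, stop TAA at 17 → 18 nt.
Frame 3: TGC TTC ATT CTC GTT AAC AGT — no ATG→stop ORF.
Frame 2 has an ORF of 18 nucleotides (positions 2–19) ≥ 15, so yes.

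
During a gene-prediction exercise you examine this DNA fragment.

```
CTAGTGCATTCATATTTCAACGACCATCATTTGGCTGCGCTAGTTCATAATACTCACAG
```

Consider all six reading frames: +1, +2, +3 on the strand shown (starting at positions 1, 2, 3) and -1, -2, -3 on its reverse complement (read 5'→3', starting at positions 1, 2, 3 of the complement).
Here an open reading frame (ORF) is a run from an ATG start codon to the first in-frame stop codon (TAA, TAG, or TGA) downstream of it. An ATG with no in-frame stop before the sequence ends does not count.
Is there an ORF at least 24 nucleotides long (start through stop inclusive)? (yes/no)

no

Reverse complement (5'→3'): CTGTGAGTATTATGAACTAGCGCAGCCAAATGATGGTCGTTGAAATATGAATGCACTAG
Frame +1: CTA GTG CAT TCA TAT TTC AAC GAC CAT CAT TTG GCT GCG CTA GTT CAT AAT ACT CAC — no ATG→stop ORF.
Frame +2: TAG TGC ATT CAT ATT TCA ACG ACC ATC ATT TGG CTG CGC TAG TTC ATA ATA CTC ACA — no ATG→stop ORF.
Frame +3: AGT GCA TTC ATA TTT CAA CGA CCA TCA TTT GGC TGC GCT AGT TCA TAA TAC TCA CAG — no ATG→stop ORF.
Frame -1: CTG TGA GTA TTA TGA ACT AGC GCA GCC AAA TGA TGG TCG TTG AAA TAT GAA TGC ACT — no ATG→stop ORF.
Frame -2: TGT GAG TAT TAT GAA CTA GCG CAG CCA AAT GAT GGT CGT TGA AAT ATG AAT GCA CTA — no ATG→stop ORF.
Frame -3: GTG AGT ATT ATG AAC TAG CGC AGC CAA ATG ATG GTC GTT GAA ATA TGA ATG CAC TAG — ATG at 12, stop TAG at 18 → 9 nt; ATG at 30, stop TGA at 48 → 21 nt; ATG at 33, stop TGA at 48 → 18 nt; ATG at 51, stop TAG at 57 → 9 nt.
Largest ORF found is 21 nucleotides < 24, so no.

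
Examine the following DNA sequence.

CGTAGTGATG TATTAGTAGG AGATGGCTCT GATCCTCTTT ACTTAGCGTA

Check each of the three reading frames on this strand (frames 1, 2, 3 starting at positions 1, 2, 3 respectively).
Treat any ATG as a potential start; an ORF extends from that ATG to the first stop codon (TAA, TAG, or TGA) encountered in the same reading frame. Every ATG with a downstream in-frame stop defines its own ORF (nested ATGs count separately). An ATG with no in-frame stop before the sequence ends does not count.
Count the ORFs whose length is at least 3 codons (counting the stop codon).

2

Frame 1: CGT AGT GAT GTA TTA GTA GGA GAT GGC TCT GAT CCT CTT TAC TTA GCG — no ATG→stop ORF.
Frame 2: GTA GTG ATG TAT TAG TAG GAG ATG GCT CTG ATC CTC TTT ACT TAG CGT — ATG at 8, stop TAG at 14 → 9 nt; ATG at 23, stop TAG at 44 → 24 nt.
Frame 3: TAG TGA TGT ATT AGT AGG AGA TGG CTC TGA TCC TCT TTA CTT AGC GTA — no ATG→stop ORF.
ORFs ≥ 3 codons: frame 2 8–16 (3 codons), frame 2 23–46 (8 codons). Count = 2.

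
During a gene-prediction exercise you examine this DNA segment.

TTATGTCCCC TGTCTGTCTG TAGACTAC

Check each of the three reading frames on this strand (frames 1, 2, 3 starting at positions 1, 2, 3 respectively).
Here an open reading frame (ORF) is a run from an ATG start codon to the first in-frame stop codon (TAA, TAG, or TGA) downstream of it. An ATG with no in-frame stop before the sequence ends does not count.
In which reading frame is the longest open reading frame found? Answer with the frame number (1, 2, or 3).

Frame 1: TTA TGT CCC CTG TCT GTC TGT AGA CTA — no ATG→stop ORF.
Frame 2: TAT GTC CCC TGT CTG TCT GTA GAC TAC — no ATG→stop ORF.
Frame 3: ATG TCC CCT GTC TGT CTG TAG ACT — ATG at 3, stop TAG at 21 → 21 nt.
Longest ORF is 21 nt in frame 3 (positions 3–23).

3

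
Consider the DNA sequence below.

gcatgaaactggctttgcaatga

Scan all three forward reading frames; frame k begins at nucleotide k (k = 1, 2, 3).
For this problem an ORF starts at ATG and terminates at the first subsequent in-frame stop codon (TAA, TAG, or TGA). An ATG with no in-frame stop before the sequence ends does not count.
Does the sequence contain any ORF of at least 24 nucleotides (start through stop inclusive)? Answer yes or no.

no

Frame 1: GCA TGA AAC TGG CTT TGC AAT — no ATG→stop ORF.
Frame 2: CAT GAA ACT GGC TTT GCA ATG — no ATG→stop ORF.
Frame 3: ATG AAA CTG GCT TTG CAA TGA — ATG at 3, stop TGA at 21 → 21 nt.
Largest ORF found is 21 nucleotides < 24, so no.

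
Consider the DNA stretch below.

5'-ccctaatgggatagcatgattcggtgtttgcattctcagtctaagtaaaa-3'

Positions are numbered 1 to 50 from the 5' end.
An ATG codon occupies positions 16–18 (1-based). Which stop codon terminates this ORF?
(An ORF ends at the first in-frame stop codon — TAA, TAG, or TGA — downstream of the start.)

Codons from position 16: ATG (16–18), ATT (19–21), CGG (22–24), TGT (25–27), TTG (28–30), CAT (31–33), TCT (34–36), CAG (37–39), TCT (40–42), AAG (43–45), TAA (46–48).
The first in-frame stop codon is TAA.

TAA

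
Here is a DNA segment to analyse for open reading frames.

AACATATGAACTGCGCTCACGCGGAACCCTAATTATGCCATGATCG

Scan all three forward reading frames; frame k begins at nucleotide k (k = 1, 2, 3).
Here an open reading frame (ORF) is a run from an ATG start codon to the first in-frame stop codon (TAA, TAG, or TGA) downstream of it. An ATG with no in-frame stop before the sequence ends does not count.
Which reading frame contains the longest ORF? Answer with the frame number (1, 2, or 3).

Frame 1: AAC ATA TGA ACT GCG CTC ACG CGG AAC CCT AAT TAT GCC ATG ATC — no ATG→stop ORF.
Frame 2: ACA TAT GAA CTG CGC TCA CGC GGA ACC CTA ATT ATG CCA TGA TCG — ATG at 35, stop TGA at 41 → 9 nt.
Frame 3: CAT ATG AAC TGC GCT CAC GCG GAA CCC TAA TTA TGC CAT GAT — ATG at 6, stop TAA at 30 → 27 nt.
Longest ORF is 27 nt in frame 3 (positions 6–32).

3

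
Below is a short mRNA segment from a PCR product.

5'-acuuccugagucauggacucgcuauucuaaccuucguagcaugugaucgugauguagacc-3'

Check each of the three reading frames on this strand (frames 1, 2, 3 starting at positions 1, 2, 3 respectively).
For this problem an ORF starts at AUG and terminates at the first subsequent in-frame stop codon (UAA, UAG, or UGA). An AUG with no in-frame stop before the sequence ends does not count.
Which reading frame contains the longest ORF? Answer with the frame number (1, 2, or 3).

Frame 1: ACU UCC UGA GUC AUG GAC UCG CUA UUC UAA CCU UCG UAG CAU GUG AUC GUG AUG UAG ACC — AUG at 13, stop UAA at 28 → 18 nt; AUG at 52, stop UAG at 55 → 6 nt.
Frame 2: CUU CCU GAG UCA UGG ACU CGC UAU UCU AAC CUU CGU AGC AUG UGA UCG UGA UGU AGA — AUG at 41, stop UGA at 44 → 6 nt.
Frame 3: UUC CUG AGU CAU GGA CUC GCU AUU CUA ACC UUC GUA GCA UGU GAU CGU GAU GUA GAC — no AUG→stop ORF.
Longest ORF is 18 nt in frame 1 (positions 13–30).

1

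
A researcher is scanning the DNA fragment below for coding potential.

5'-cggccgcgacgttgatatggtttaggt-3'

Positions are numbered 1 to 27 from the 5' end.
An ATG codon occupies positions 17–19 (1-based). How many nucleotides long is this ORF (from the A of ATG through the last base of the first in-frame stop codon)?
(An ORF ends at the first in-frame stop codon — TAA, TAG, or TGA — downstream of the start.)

9

Codons from position 17: ATG (17–19), GTT (20–22), TAG (23–25).
TAG is the first in-frame stop; ORF spans 17–25, 9 nucleotides.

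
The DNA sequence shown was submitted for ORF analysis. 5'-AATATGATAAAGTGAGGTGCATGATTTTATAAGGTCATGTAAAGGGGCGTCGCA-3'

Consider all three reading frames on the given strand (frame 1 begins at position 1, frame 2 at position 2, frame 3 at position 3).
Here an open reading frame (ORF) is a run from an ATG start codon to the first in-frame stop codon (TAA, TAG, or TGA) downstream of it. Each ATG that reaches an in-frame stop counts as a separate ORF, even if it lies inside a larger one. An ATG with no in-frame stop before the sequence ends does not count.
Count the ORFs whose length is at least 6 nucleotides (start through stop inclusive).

3

Frame 1: AAT ATG ATA AAG TGA GGT GCA TGA TTT TAT AAG GTC ATG TAA AGG GGC GTC GCA — ATG at 4, stop TGA at 13 → 12 nt; ATG at 37, stop TAA at 40 → 6 nt.
Frame 2: ATA TGA TAA AGT GAG GTG CAT GAT TTT ATA AGG TCA TGT AAA GGG GCG TCG — no ATG→stop ORF.
Frame 3: TAT GAT AAA GTG AGG TGC ATG ATT TTA TAA GGT CAT GTA AAG GGG CGT CGC — ATG at 21, stop TAA at 30 → 12 nt.
ORFs ≥ 6 nucleotides: frame 1 4–15 (12 nucleotides), frame 1 37–42 (6 nucleotides), frame 3 21–32 (12 nucleotides). Count = 3.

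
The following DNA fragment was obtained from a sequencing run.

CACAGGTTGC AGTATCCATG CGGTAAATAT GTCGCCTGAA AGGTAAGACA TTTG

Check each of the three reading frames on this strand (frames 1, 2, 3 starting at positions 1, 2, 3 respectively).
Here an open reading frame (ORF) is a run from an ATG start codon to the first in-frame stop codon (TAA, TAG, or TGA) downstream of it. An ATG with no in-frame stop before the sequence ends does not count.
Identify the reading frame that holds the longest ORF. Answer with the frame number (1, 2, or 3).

Frame 1: CAC AGG TTG CAG TAT CCA TGC GGT AAA TAT GTC GCC TGA AAG GTA AGA CAT TTG — no ATG→stop ORF.
Frame 2: ACA GGT TGC AGT ATC CAT GCG GTA AAT ATG TCG CCT GAA AGG TAA GAC ATT — ATG at 29, stop TAA at 44 → 18 nt.
Frame 3: CAG GTT GCA GTA TCC ATG CGG TAA ATA TGT CGC CTG AAA GGT AAG ACA TTT — ATG at 18, stop TAA at 24 → 9 nt.
Longest ORF is 18 nt in frame 2 (positions 29–46).

2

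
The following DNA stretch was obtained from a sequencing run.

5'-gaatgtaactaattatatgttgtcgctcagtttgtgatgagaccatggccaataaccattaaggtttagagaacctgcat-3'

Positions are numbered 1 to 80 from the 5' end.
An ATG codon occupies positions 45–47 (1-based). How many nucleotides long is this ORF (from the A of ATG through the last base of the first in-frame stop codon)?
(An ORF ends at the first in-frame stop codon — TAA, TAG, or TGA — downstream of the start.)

18

Codons from position 45: ATG (45–47), GCC (48–50), AAT (51–53), AAC (54–56), CAT (57–59), TAA (60–62).
TAA is the first in-frame stop; ORF spans 45–62, 18 nucleotides.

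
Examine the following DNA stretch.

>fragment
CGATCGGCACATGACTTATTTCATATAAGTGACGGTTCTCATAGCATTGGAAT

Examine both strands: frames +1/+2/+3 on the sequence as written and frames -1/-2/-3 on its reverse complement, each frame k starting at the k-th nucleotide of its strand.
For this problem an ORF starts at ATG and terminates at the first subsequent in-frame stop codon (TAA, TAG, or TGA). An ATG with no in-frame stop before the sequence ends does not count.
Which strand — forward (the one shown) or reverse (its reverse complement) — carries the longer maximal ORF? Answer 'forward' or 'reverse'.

Reverse complement (5'→3'): ATTCCAATGCTATGAGAACCGTCACTTATATGAAATAAGTCATGTGCCGATCG
Frame +1: CGA TCG GCA CAT GAC TTA TTT CAT ATA AGT GAC GGT TCT CAT AGC ATT GGA — no ATG→stop ORF.
Frame +2: GAT CGG CAC ATG ACT TAT TTC ATA TAA GTG ACG GTT CTC ATA GCA TTG GAA — ATG at 11, stop TAA at 26 → 18 nt.
Frame +3: ATC GGC ACA TGA CTT ATT TCA TAT AAG TGA CGG TTC TCA TAG CAT TGG AAT — no ATG→stop ORF.
Frame -1: ATT CCA ATG CTA TGA GAA CCG TCA CTT ATA TGA AAT AAG TCA TGT GCC GAT — ATG at 7, stop TGA at 13 → 9 nt.
Frame -2: TTC CAA TGC TAT GAG AAC CGT CAC TTA TAT GAA ATA AGT CAT GTG CCG ATC — no ATG→stop ORF.
Frame -3: TCC AAT GCT ATG AGA ACC GTC ACT TAT ATG AAA TAA GTC ATG TGC CGA TCG — ATG at 12, stop TAA at 36 → 27 nt; ATG at 30, stop TAA at 36 → 9 nt.
Forward-strand max 18 nt; reverse-strand max 27 nt. The reverse strand has the longer ORF.

reverse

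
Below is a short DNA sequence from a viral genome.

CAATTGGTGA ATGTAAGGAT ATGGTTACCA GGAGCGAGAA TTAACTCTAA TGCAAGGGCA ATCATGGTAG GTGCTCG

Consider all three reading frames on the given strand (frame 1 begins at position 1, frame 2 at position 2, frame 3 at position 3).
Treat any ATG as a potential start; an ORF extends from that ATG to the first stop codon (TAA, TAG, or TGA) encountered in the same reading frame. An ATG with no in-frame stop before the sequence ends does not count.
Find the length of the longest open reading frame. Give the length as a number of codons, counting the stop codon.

Frame 1: CAA TTG GTG AAT GTA AGG ATA TGG TTA CCA GGA GCG AGA ATT AAC TCT AAT GCA AGG GCA ATC ATG GTA GGT GCT — no ATG→stop ORF.
Frame 2: AAT TGG TGA ATG TAA GGA TAT GGT TAC CAG GAG CGA GAA TTA ACT CTA ATG CAA GGG CAA TCA TGG TAG GTG CTC — ATG at 11, stop TAA at 14 → 6 nt; ATG at 50, stop TAG at 68 → 21 nt.
Frame 3: ATT GGT GAA TGT AAG GAT ATG GTT ACC AGG AGC GAG AAT TAA CTC TAA TGC AAG GGC AAT CAT GGT AGG TGC TCG — ATG at 21, stop TAA at 42 → 24 nt.
Longest: frame 3, positions 21–44, 24 nt = 8 codons = 7 aa. → 8 codons.

8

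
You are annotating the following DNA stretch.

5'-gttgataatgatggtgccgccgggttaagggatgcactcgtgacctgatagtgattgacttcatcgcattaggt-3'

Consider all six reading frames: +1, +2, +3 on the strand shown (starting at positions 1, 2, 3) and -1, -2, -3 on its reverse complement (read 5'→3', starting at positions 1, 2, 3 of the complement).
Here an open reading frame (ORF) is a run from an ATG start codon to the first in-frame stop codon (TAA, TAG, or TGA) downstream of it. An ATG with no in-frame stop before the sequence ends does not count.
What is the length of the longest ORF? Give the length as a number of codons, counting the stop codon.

Reverse complement (5'→3'): ACCTAATGCGATGAAGTCAATCACTATCAGGTCACGAGTGCATCCCTTAACCCGGCGGCACCATCATTATCAAC
Frame +1: GTT GAT AAT GAT GGT GCC GCC GGG TTA AGG GAT GCA CTC GTG ACC TGA TAG TGA TTG ACT TCA TCG CAT TAG — no ATG→stop ORF.
Frame +2: TTG ATA ATG ATG GTG CCG CCG GGT TAA GGG ATG CAC TCG TGA CCT GAT AGT GAT TGA CTT CAT CGC ATT AGG — ATG at 8, stop TAA at 26 → 21 nt; ATG at 11, stop TAA at 26 → 18 nt; ATG at 32, stop TGA at 41 → 12 nt.
Frame +3: TGA TAA TGA TGG TGC CGC CGG GTT AAG GGA TGC ACT CGT GAC CTG ATA GTG ATT GAC TTC ATC GCA TTA GGT — no ATG→stop ORF.
Frame -1: ACC TAA TGC GAT GAA GTC AAT CAC TAT CAG GTC ACG AGT GCA TCC CTT AAC CCG GCG GCA CCA TCA TTA TCA — no ATG→stop ORF.
Frame -2: CCT AAT GCG ATG AAG TCA ATC ACT ATC AGG TCA CGA GTG CAT CCC TTA ACC CGG CGG CAC CAT CAT TAT CAA — no ATG→stop ORF.
Frame -3: CTA ATG CGA TGA AGT CAA TCA CTA TCA GGT CAC GAG TGC ATC CCT TAA CCC GGC GGC ACC ATC ATT ATC AAC — ATG at 6, stop TGA at 12 → 9 nt.
Longest: frame +2, positions 8–28, 21 nt = 7 codons = 6 aa. → 7 codons.

7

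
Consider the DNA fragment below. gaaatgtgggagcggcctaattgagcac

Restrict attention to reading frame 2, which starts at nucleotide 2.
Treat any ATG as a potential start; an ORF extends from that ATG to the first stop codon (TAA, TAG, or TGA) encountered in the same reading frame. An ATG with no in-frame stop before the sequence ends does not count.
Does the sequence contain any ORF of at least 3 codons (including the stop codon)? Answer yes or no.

no

Frame 2: AAA TGT GGG AGC GGC CTA ATT GAG CAC — no ATG→stop ORF.
Largest ORF found is 0 codons < 3, so no.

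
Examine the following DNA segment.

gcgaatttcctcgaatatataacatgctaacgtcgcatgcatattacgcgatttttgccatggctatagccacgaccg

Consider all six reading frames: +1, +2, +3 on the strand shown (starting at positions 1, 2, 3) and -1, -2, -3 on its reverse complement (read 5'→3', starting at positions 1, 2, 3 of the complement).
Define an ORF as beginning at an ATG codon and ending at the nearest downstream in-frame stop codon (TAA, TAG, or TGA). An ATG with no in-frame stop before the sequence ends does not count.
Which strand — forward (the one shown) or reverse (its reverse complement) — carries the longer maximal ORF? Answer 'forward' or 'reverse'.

Reverse complement (5'→3'): CGGTCGTGGCTATAGCCATGGCAAAAATCGCGTAATATGCATGCGACGTTAGCATGTTATATATTCGAGGAAATTCGC
Frame +1: GCG AAT TTC CTC GAA TAT ATA ACA TGC TAA CGT CGC ATG CAT ATT ACG CGA TTT TTG CCA TGG CTA TAG CCA CGA CCG — ATG at 37, stop TAG at 67 → 33 nt.
Frame +2: CGA ATT TCC TCG AAT ATA TAA CAT GCT AAC GTC GCA TGC ATA TTA CGC GAT TTT TGC CAT GGC TAT AGC CAC GAC — no ATG→stop ORF.
Frame +3: GAA TTT CCT CGA ATA TAT AAC ATG CTA ACG TCG CAT GCA TAT TAC GCG ATT TTT GCC ATG GCT ATA GCC ACG ACC — no ATG→stop ORF.
Frame -1: CGG TCG TGG CTA TAG CCA TGG CAA AAA TCG CGT AAT ATG CAT GCG ACG TTA GCA TGT TAT ATA TTC GAG GAA ATT CGC — no ATG→stop ORF.
Frame -2: GGT CGT GGC TAT AGC CAT GGC AAA AAT CGC GTA ATA TGC ATG CGA CGT TAG CAT GTT ATA TAT TCG AGG AAA TTC — ATG at 41, stop TAG at 50 → 12 nt.
Frame -3: GTC GTG GCT ATA GCC ATG GCA AAA ATC GCG TAA TAT GCA TGC GAC GTT AGC ATG TTA TAT ATT CGA GGA AAT TCG — ATG at 18, stop TAA at 33 → 18 nt.
Forward-strand max 33 nt; reverse-strand max 18 nt. The forward strand has the longer ORF.

forward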